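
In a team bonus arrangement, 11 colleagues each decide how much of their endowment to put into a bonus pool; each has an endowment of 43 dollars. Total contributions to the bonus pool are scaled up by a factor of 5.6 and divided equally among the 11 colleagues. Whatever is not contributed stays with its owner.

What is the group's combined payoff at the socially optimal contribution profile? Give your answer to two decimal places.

2648.80 dollars

Each contributed unit returns 5.600 to the group as a whole (0.5091 to each of 11 players), which exceeds 1, so the social optimum is full contribution: group total = 5.600 × 473 = 2648.80.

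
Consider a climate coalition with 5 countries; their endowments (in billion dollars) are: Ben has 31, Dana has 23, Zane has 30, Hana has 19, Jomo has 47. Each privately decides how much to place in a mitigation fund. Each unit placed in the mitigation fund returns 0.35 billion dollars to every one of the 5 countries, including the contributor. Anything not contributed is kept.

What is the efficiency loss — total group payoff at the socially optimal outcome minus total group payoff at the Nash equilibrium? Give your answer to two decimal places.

The private return per contributed unit is 0.35 < 1 for everyone, so the Nash equilibrium is zero contribution and the group total is Σ E_j = 31 + 23 + 30 + 19 + 47 = 150.
Each contributed unit returns 1.750 to the group, so the social optimum is full contribution by everyone: group total = 1.750 × 150 = 262.50.
Efficiency loss = (1.750 − 1) × 150 = 112.50.

112.50 billion dollars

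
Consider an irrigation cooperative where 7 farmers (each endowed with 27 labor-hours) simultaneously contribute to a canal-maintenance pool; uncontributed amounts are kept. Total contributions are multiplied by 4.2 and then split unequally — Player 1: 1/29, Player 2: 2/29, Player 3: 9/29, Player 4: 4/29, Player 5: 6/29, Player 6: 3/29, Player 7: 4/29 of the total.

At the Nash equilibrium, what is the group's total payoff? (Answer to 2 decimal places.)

For player j, contributing a unit is worthwhile iff 4.2 × (j's share) ≥ 1, i.e. iff j's share is at least 0.2381.
Player 3 alone (share 9/29) is above the threshold, contributing 27; the remaining 6 contribute 0. Total contributed: 27.
The canal-maintenance pool pays out 4.2 × 27 = 113.40 in total (split across the unequal shares, but the aggregate is all that matters for the group sum).
The 6 free-riders keep 27 each, adding 162. Group total = 162 + 113.40 = 275.40.

275.40 labor-hours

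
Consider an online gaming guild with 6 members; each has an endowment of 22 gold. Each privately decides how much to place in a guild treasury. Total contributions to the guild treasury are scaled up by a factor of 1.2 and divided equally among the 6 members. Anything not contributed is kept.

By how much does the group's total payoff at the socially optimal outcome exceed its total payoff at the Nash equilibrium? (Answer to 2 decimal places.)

26.40 gold

Each contributed unit returns 1.2/6 = 0.2000 to its contributor — below 1 — so contributing 0 is dominant for every player. At the Nash equilibrium everyone keeps their 22, and the group total is 6 × 22 = 132.
Each contributed unit returns 1.200 to the group as a whole (0.2000 to each of 6 players), which exceeds 1, so the social optimum is full contribution: group total = 1.200 × 132 = 158.40.
Efficiency loss = 158.40 − 132 = 26.40.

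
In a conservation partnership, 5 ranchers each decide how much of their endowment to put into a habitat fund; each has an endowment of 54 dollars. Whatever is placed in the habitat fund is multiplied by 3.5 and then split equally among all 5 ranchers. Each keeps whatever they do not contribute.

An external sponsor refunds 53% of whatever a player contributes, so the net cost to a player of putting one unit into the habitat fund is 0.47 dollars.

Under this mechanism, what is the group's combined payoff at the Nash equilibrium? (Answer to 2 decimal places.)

The effective private return per unit is now (3.5/5) / 0.47 = 1.4894 > 1, so every player's dominant strategy flips to full contribution.
At the Nash equilibrium everyone contributes 54. Group total payoff = 5 × (54 × 0.53 + 3.5 × 54) = 1088.10.

1088.10 dollars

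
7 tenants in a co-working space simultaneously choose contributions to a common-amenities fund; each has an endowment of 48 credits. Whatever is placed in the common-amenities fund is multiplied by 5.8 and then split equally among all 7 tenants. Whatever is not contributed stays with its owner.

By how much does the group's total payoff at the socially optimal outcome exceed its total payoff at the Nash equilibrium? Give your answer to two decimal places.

1612.80 credits

Each contributed unit returns 5.8/7 = 0.8286 to its contributor — below 1 — so contributing 0 is dominant for every player. At the Nash equilibrium everyone keeps their 48, and the group total is 7 × 48 = 336.
Each contributed unit returns 5.800 to the group as a whole (0.8286 to each of 7 players), which exceeds 1, so the social optimum is full contribution: group total = 5.800 × 336 = 1948.80.
Efficiency loss = 1948.80 − 336 = 1612.80.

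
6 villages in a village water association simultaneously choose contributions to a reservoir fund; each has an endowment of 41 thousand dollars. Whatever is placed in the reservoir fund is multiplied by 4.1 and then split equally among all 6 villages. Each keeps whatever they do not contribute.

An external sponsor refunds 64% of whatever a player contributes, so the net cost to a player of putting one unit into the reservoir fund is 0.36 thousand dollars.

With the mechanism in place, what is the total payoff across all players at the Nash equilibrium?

1166.04 thousand dollars

With the mechanism, a contributed unit returns (4.1/6) / 0.36 = 1.8981 per unit of net cost to the contributor — now above 1 — so contributing fully is weakly dominant for every player.
So the Nash equilibrium is full contribution by all 6; the group earns 6 × (41 × 0.64 + 4.1 × 41) = 1166.04.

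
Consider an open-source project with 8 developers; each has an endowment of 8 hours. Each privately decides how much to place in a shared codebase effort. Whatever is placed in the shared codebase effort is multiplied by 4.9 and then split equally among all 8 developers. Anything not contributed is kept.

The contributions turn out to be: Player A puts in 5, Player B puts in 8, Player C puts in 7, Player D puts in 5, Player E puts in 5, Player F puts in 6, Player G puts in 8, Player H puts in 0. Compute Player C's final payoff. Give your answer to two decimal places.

27.95 hours

Total contributed: 5 + 8 + 7 + 5 + 5 + 6 + 8 + 0 = 44.
Each receives 4.9 × 44 / 8 = 26.95 from the shared codebase effort.
Player C keeps 8 − 7 = 1, so Player C's payoff is 1 + 26.95 = 27.95.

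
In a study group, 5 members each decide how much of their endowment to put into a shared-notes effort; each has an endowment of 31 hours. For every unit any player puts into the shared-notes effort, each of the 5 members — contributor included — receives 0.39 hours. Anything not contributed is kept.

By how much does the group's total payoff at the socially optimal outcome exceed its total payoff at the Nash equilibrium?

The private return per contributed unit is 0.39 < 1, so contributing 0 is dominant for every player. At the Nash equilibrium everyone keeps their 31, and the group total is 5 × 31 = 155.
Each contributed unit returns 1.950 to the group as a whole (0.39 to each of 5 players), which exceeds 1, so the social optimum is full contribution: group total = 1.950 × 155 = 302.25.
Efficiency loss = 302.25 − 155 = 147.25.

147.25 hours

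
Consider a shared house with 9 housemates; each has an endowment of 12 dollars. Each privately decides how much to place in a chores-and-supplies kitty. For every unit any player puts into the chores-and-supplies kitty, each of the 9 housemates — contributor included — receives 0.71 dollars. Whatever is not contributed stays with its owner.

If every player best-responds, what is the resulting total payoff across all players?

The private return per contributed unit is 0.71 < 1, so contributing 0 is dominant for every player. At the Nash equilibrium everyone keeps their 12, and the group total is 9 × 12 = 108.

108.00 dollars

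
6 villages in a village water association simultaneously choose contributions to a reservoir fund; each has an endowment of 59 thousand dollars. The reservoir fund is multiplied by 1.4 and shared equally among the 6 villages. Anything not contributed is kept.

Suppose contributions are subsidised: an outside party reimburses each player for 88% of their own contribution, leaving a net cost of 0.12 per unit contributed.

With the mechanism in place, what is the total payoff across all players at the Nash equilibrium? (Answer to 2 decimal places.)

The effective private return per unit is now (1.4/6) / 0.12 = 1.9444 > 1, so every player's dominant strategy flips to full contribution.
At the Nash equilibrium everyone contributes 59. Group total payoff = 6 × (59 × 0.88 + 1.4 × 59) = 807.12.

807.12 thousand dollars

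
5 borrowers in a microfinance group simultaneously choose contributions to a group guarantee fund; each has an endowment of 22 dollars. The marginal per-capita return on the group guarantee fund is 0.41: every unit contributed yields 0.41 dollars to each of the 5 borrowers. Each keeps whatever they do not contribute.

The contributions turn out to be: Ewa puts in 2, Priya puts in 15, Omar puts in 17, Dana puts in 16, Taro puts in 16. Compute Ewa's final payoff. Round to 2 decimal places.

47.06 dollars

Total contributed: 2 + 15 + 17 + 16 + 16 = 66.
Each receives 0.41 × 66 = 27.06 from the group guarantee fund.
Ewa keeps 22 − 2 = 20, so Ewa's payoff is 20 + 27.06 = 47.06.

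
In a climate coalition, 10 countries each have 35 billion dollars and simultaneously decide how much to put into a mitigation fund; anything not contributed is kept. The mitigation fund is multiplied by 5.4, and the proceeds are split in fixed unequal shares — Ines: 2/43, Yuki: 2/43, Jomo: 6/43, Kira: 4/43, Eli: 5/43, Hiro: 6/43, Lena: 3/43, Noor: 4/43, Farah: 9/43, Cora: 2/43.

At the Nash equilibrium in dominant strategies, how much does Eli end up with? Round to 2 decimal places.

A player with share s gets back 5.4·s per unit contributed, so full contribution is dominant for anyone with s > 1/5.4 = 0.1852 and zero contribution is dominant for anyone below.
Farah alone (share 9/43) is above the threshold, contributing 35; the remaining 9 contribute 0. Total contributed: 35.
Eli keeps 35 and receives 5.4 × 35 × 5/43 = 21.98 from the mitigation fund, for a payoff of 56.98.

56.98 billion dollars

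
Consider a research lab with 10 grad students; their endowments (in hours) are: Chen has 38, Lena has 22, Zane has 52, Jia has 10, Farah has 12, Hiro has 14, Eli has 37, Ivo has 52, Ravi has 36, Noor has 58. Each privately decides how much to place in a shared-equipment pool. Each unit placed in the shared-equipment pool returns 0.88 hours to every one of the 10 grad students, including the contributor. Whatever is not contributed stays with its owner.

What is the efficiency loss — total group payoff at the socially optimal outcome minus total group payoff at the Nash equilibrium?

The private return per contributed unit is 0.88 < 1 for everyone, so the Nash equilibrium is zero contribution and the group total is Σ E_j = 38 + 22 + 52 + 10 + 12 + 14 + 37 + 52 + 36 + 58 = 331.
Each contributed unit returns 8.800 to the group, so the social optimum is full contribution by everyone: group total = 8.800 × 331 = 2912.80.
Efficiency loss = (8.800 − 1) × 331 = 2581.80.

2581.80 hours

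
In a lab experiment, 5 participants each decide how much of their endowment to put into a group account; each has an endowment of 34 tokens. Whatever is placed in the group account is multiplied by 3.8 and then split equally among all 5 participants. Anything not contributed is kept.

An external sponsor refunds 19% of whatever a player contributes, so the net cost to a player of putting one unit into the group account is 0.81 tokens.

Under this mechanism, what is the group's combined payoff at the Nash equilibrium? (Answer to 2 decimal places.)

With the mechanism, a contributed unit returns (3.8/5) / 0.81 = 0.9383 per unit of net cost — still below 1 — so contributing 0 remains dominant for every player.
Everyone keeps their endowment and the group total is 5 × 34 = 170.

170.00 tokens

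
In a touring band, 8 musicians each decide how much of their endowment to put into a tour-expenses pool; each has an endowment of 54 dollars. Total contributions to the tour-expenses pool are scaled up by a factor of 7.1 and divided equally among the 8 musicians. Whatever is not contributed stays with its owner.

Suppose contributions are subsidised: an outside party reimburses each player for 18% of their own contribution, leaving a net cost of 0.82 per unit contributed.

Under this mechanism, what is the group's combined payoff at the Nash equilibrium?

3144.96 dollars

Under the mechanism each unit contributed yields (7.1/8) / 0.82 = 1.0823 back to its contributor per unit of net cost, which exceeds 1, making full contribution the dominant choice for everyone.
So the Nash equilibrium is full contribution by all 8; the group earns 8 × (54 × 0.18 + 7.1 × 54) = 3144.96.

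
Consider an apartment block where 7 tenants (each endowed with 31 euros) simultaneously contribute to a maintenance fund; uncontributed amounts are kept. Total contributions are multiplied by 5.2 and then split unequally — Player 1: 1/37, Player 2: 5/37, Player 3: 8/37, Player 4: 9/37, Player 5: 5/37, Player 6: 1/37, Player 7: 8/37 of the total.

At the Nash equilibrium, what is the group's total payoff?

For player j, contributing a unit is worthwhile iff 5.2 × (j's share) ≥ 1, i.e. iff j's share is at least 0.1923.
Player 3, Player 4 and Player 7 clear that bar, contributing 31 each; the remaining 4 contribute 0. Total contributed: 93.
The maintenance fund pays out 5.2 × 93 = 483.60 in total (split across the unequal shares, but the aggregate is all that matters for the group sum).
The 4 free-riders keep 31 each, adding 124. Group total = 124 + 483.60 = 607.60.

607.60 euros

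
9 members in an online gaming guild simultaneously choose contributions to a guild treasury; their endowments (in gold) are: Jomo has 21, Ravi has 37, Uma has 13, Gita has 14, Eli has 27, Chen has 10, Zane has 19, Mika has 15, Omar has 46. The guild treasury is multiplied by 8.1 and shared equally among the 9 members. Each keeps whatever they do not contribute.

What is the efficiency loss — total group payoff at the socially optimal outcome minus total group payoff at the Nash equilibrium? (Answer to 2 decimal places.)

The private return per contributed unit is 8.1/9 = 0.9000 < 1 for every player regardless of endowment, so the Nash equilibrium is zero contribution and the group total is Σ E_j = 21 + 37 + 13 + 14 + 27 + 10 + 19 + 15 + 46 = 202.
Each contributed unit returns 8.100 to the group, so the social optimum is full contribution by everyone: group total = 8.100 × 202 = 1636.20.
Efficiency loss = (8.100 − 1) × 202 = 1434.20.

1434.20 gold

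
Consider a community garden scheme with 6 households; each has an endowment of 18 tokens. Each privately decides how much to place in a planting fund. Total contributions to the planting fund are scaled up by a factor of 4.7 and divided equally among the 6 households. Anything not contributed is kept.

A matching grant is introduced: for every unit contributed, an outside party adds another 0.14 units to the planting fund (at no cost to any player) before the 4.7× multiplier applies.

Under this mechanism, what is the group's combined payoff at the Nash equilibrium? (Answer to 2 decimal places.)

108.00 tokens

Even with the mechanism, each unit contributed returns only 4.7 × 1.14 / 6 = 0.8930 per unit of net cost, so contributing nothing is still dominant.
Everyone keeps their endowment and the group total is 6 × 18 = 108.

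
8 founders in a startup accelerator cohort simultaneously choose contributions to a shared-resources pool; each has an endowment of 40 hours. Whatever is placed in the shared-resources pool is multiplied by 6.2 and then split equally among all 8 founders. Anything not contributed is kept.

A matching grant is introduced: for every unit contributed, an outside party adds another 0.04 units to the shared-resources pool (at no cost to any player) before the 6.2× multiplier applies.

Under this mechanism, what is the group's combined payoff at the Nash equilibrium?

The effective private return is 6.2 × 1.04 / 8 = 0.8060, which is still under 1, so the mechanism doesn't change anyone's dominant strategy: zero contribution.
At the Nash equilibrium no one contributes; group total payoff = 8 × 40 = 320.

320.00 hours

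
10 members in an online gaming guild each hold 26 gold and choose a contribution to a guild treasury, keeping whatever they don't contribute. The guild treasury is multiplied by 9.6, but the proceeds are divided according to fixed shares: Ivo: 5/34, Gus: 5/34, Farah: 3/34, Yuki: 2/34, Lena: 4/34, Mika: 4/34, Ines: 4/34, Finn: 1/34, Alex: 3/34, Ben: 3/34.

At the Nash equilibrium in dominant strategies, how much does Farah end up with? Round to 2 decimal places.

A player with share s gets back 9.6·s per unit contributed, so full contribution is dominant for anyone with s > 1/9.6 = 0.1042 and zero contribution is dominant for anyone below.
Ivo, Gus, Lena, Mika and Ines are above the threshold, contributing 26 each; the remaining 5 contribute 0. Total contributed: 130.
Farah keeps 26 and receives 9.6 × 130 × 3/34 = 110.12 from the guild treasury, for a payoff of 136.12.

136.12 gold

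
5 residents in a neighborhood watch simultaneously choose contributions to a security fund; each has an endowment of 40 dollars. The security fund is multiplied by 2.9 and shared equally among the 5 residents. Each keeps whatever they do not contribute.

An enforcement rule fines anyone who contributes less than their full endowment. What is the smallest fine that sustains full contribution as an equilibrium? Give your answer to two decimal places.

16.80 dollars

Given the others contribute fully, the best deviation is to contribute 0 (any partial contribution still incurs the fine and gives up units whose private return 0.5800 is below 1).
Deviating from 40 to 0 saves 40 dollars but forfeits the deviator's share of the drop in the security fund: 2.9/5 × 40 = 23.20.
So the deviation gain is 40 − 23.20 = 16.80, and the fine must be at least 16.80 dollars to wipe it out.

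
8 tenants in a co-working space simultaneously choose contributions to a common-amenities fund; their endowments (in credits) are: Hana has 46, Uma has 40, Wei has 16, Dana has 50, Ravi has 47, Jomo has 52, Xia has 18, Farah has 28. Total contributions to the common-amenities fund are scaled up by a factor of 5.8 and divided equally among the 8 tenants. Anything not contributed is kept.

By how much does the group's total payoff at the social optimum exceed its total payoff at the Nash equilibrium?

The private return per contributed unit is 5.8/8 = 0.7250 < 1 for every player regardless of endowment, so the Nash equilibrium is zero contribution and the group total is Σ E_j = 46 + 40 + 16 + 50 + 47 + 52 + 18 + 28 = 297.
Each contributed unit returns 5.800 to the group, so the social optimum is full contribution by everyone: group total = 5.800 × 297 = 1722.60.
Efficiency loss = (5.800 − 1) × 297 = 1425.60.

1425.60 credits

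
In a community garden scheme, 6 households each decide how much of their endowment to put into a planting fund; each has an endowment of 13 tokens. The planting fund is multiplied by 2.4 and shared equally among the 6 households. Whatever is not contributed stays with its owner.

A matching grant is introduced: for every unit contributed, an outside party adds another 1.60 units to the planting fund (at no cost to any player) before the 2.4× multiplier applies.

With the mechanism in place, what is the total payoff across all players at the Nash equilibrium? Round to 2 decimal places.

With the mechanism, a contributed unit returns 2.4 × 2.60 / 6 = 1.0400 per unit of net cost to the contributor — now above 1 — so contributing fully is weakly dominant for every player.
At the Nash equilibrium everyone contributes 13. Group total payoff = 2.4 × 2.60 × 78 = 486.72.

486.72 tokens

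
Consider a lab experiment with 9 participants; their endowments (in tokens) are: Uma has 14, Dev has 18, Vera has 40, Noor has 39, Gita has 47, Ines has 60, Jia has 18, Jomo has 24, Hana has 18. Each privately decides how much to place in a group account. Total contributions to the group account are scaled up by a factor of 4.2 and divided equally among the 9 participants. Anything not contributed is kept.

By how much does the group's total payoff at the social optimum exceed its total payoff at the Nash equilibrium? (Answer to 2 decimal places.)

889.60 tokens

The private return per contributed unit is 4.2/9 = 0.4667 < 1 for every player regardless of endowment, so the Nash equilibrium is zero contribution and the group total is Σ E_j = 14 + 18 + 40 + 39 + 47 + 60 + 18 + 24 + 18 = 278.
Each contributed unit returns 4.200 to the group, so the social optimum is full contribution by everyone: group total = 4.200 × 278 = 1167.60.
Efficiency loss = (4.200 − 1) × 278 = 889.60.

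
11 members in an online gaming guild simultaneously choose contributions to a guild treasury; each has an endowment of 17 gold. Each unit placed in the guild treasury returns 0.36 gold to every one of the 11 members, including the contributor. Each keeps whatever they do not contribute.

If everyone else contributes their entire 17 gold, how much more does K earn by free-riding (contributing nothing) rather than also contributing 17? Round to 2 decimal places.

Switching from a contribution of 17 to 0 lets K keep an extra 17 gold, but lowers the guild treasury by 17, which costs K their own share of that drop: 0.36 × 17 = 6.12.
Net gain = 17 − 6.12 = 10.88. The private return per contributed unit (0.36) is below 1, so free-riding is indeed the best response regardless of what the others do.

10.88 gold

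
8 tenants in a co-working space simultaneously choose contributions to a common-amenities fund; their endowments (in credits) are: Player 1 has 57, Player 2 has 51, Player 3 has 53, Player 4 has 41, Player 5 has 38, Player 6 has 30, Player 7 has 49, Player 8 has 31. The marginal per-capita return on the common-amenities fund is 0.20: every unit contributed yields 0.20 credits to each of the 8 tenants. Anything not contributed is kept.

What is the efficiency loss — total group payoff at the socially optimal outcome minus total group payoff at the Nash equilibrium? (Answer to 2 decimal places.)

The private return per contributed unit is 0.20 < 1 for everyone, so the Nash equilibrium is zero contribution and the group total is Σ E_j = 57 + 51 + 53 + 41 + 38 + 30 + 49 + 31 = 350.
Each contributed unit returns 1.600 to the group, so the social optimum is full contribution by everyone: group total = 1.600 × 350 = 560.00.
Efficiency loss = (1.600 − 1) × 350 = 210.00.

210.00 credits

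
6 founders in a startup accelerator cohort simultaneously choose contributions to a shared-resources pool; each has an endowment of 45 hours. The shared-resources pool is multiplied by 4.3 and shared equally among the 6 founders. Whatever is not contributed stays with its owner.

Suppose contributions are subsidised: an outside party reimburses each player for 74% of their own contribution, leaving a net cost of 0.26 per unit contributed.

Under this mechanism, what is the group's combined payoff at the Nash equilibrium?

Under the mechanism each unit contributed yields (4.3/6) / 0.26 = 2.7564 back to its contributor per unit of net cost, which exceeds 1, making full contribution the dominant choice for everyone.
At the Nash equilibrium everyone contributes 45. Group total payoff = 6 × (45 × 0.74 + 4.3 × 45) = 1360.80.

1360.80 hours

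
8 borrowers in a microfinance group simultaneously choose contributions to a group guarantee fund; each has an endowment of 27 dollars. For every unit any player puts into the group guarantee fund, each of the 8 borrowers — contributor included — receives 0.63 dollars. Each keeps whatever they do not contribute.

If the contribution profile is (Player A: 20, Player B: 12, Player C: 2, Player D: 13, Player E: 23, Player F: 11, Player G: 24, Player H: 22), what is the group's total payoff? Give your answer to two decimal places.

729.08 dollars

Total contributed: 20 + 12 + 2 + 13 + 23 + 11 + 24 + 22 = 127; total kept: 8 × 27 − 127 = 89.
The group guarantee fund pays out 0.63 × 8 × 127 = 640.08 in aggregate.
Group total = 89 + 640.08 = 729.08.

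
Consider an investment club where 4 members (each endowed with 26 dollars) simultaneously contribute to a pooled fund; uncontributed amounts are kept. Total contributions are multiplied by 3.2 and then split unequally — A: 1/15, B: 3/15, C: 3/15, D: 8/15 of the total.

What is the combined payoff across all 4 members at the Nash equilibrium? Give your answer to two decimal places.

161.20 dollars

A player with share s gets back 3.2·s per unit contributed, so full contribution is dominant for anyone with s > 1/3.2 = 0.3125 and zero contribution is dominant for anyone below.
The only share above 0.3125 is D's 8/15, contributing 26; the remaining 3 contribute 0. Total contributed: 26.
The pooled fund pays out 3.2 × 26 = 83.20 in total (split across the unequal shares, but the aggregate is all that matters for the group sum).
The 3 free-riders keep 26 each, adding 78. Group total = 78 + 83.20 = 161.20.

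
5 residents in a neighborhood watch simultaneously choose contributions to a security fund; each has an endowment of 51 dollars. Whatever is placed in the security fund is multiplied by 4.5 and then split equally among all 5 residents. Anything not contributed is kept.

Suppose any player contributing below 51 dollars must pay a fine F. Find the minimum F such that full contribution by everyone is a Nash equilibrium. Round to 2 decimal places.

5.10 dollars

Given the others contribute fully, the best deviation is to contribute 0 (any partial contribution still incurs the fine and gives up units whose private return 0.9000 is below 1).
Deviating from 51 to 0 saves 51 dollars but forfeits the deviator's share of the drop in the security fund: 4.5/5 × 51 = 45.90.
So the deviation gain is 51 − 45.90 = 5.10, and the fine must be at least 5.10 dollars to wipe it out.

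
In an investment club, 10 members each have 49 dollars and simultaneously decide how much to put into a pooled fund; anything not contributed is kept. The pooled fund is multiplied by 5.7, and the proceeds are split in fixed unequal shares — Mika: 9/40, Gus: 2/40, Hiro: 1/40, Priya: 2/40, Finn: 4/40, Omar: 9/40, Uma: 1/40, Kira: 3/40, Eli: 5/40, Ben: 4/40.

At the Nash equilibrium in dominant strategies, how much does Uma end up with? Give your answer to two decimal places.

Player j's private return per contributed unit is 5.7 × (j's share). Contributing is weakly dominant for j when that share is at least 1/5.7 = 0.1754, and contributing 0 is dominant otherwise.
Mika and Omar clear that bar, contributing 49 each; the remaining 8 contribute 0. Total contributed: 98.
Uma keeps 49 and receives 5.7 × 98 × 1/40 = 13.97 from the pooled fund, for a payoff of 62.97.

62.97 dollars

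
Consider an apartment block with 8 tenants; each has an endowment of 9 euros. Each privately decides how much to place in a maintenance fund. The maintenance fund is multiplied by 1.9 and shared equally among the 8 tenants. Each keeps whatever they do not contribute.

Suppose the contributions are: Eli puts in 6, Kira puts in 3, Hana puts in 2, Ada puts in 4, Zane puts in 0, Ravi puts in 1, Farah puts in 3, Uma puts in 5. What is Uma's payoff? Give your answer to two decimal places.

Total contributed: 6 + 3 + 2 + 4 + 0 + 1 + 3 + 5 = 24.
Each receives 1.9 × 24 / 8 = 5.70 from the maintenance fund.
Uma keeps 9 − 5 = 4, so Uma's payoff is 4 + 5.70 = 9.70.

9.70 euros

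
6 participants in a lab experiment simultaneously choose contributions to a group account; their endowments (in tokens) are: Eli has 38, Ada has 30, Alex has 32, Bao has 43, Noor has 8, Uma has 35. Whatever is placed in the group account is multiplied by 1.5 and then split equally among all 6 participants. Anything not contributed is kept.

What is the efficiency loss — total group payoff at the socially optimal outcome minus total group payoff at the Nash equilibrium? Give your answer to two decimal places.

The private return per contributed unit is 1.5/6 = 0.2500 < 1 for every player regardless of endowment, so the Nash equilibrium is zero contribution and the group total is Σ E_j = 38 + 30 + 32 + 43 + 8 + 35 = 186.
Each contributed unit returns 1.500 to the group, so the social optimum is full contribution by everyone: group total = 1.500 × 186 = 279.00.
Efficiency loss = (1.500 − 1) × 186 = 93.00.

93.00 tokens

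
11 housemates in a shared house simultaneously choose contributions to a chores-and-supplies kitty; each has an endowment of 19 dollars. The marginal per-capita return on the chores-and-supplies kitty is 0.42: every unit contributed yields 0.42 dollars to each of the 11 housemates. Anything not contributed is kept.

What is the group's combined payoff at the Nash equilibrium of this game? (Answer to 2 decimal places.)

The private return per contributed unit is 0.42 < 1, so contributing 0 is dominant for every player. At the Nash equilibrium everyone keeps their 19, and the group total is 11 × 19 = 209.

209.00 dollars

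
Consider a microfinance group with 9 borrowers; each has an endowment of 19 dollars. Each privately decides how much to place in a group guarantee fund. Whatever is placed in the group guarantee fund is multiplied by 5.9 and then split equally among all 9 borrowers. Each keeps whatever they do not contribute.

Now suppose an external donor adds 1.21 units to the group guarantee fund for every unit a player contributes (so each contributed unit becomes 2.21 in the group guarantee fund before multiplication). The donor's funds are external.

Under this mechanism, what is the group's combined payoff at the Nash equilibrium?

2229.67 dollars

Under the mechanism each unit contributed yields 5.9 × 2.21 / 9 = 1.4488 back to its contributor per unit of net cost, which exceeds 1, making full contribution the dominant choice for everyone.
So the Nash equilibrium is full contribution by all 9; the group earns 5.9 × 2.21 × 171 = 2229.67.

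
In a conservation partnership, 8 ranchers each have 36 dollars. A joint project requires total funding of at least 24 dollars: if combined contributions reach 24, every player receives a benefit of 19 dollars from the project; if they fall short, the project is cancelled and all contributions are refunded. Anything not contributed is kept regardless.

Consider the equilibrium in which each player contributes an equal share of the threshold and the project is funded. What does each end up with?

Equal share of the threshold: 24/8 = 3.
At this profile no one gains by cutting their contribution: any cut drops the total below 24, the project is cancelled, contributions are refunded, and the deviator ends with 36, which is less than 36 − 3 + 19 = 52. Contributing more than 3 just wastes the excess. So contributing exactly 3 is a best response.
Each player's payoff: 36 − 3 + 19 = 52.

52 dollars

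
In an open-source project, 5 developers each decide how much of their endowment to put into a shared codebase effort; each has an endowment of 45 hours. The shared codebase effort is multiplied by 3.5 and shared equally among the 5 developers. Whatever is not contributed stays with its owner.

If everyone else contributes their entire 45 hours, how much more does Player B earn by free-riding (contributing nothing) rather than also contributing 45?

Switching from a contribution of 45 to 0 lets Player B keep an extra 45 hours, but lowers the shared codebase effort by 45, which costs Player B their own share of that drop: 3.5/5 × 45 = 31.50.
Net gain = 45 − 31.50 = 13.50. The private return per contributed unit (0.7000) is below 1, so free-riding is indeed the best response regardless of what the others do.

13.50 hours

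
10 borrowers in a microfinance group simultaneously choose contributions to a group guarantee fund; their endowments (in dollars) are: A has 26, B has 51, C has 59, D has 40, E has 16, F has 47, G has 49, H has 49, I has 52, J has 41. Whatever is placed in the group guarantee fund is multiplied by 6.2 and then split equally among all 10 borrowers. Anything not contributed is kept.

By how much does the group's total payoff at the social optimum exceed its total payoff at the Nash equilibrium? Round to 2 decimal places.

2236.00 dollars

The private return per contributed unit is 6.2/10 = 0.6200 < 1 for every player regardless of endowment, so the Nash equilibrium is zero contribution and the group total is Σ E_j = 26 + 51 + 59 + 40 + 16 + 47 + 49 + 49 + 52 + 41 = 430.
Each contributed unit returns 6.200 to the group, so the social optimum is full contribution by everyone: group total = 6.200 × 430 = 2666.00.
Efficiency loss = (6.200 − 1) × 430 = 2236.00.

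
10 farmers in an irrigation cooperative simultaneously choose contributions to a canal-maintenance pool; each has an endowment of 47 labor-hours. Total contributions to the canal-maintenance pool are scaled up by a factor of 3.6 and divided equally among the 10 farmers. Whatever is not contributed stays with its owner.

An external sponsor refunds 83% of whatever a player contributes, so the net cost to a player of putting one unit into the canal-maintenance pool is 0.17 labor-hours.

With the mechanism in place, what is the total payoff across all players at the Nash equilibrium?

2082.10 labor-hours

With the mechanism, a contributed unit returns (3.6/10) / 0.17 = 2.1176 per unit of net cost to the contributor — now above 1 — so contributing fully is weakly dominant for every player.
So the Nash equilibrium is full contribution by all 10; the group earns 10 × (47 × 0.83 + 3.6 × 47) = 2082.10.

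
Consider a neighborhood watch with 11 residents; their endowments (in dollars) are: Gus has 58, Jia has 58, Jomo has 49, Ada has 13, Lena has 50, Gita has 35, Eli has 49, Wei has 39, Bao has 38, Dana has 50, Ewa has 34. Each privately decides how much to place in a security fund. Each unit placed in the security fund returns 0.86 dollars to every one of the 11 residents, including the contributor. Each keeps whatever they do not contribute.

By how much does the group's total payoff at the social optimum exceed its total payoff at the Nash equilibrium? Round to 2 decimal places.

The private return per contributed unit is 0.86 < 1 for everyone, so the Nash equilibrium is zero contribution and the group total is Σ E_j = 58 + 58 + 49 + 13 + 50 + 35 + 49 + 39 + 38 + 50 + 34 = 473.
Each contributed unit returns 9.460 to the group, so the social optimum is full contribution by everyone: group total = 9.460 × 473 = 4474.58.
Efficiency loss = (9.460 − 1) × 473 = 4001.58.

4001.58 dollars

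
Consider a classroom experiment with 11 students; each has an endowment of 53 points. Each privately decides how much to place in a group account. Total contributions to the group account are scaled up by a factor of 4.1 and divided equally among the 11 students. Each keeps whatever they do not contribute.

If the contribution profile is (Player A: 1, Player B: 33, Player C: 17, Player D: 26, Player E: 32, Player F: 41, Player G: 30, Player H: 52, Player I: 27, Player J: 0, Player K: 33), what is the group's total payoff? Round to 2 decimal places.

Total contributed: 1 + 33 + 17 + 26 + 32 + 41 + 30 + 52 + 27 + 0 + 33 = 292; total kept: 11 × 53 − 292 = 291.
The group account pays out 4.1 × 292 = 1197.20 in aggregate.
Group total = 291 + 1197.20 = 1488.20.

1488.20 points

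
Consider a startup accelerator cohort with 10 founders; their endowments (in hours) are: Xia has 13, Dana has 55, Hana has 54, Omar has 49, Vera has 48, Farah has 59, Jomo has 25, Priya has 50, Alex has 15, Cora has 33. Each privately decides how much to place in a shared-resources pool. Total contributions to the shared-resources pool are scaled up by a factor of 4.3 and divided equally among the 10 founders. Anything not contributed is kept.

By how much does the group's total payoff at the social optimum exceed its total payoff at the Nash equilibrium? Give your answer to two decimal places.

The private return per contributed unit is 4.3/10 = 0.4300 < 1 for every player regardless of endowment, so the Nash equilibrium is zero contribution and the group total is Σ E_j = 13 + 55 + 54 + 49 + 48 + 59 + 25 + 50 + 15 + 33 = 401.
Each contributed unit returns 4.300 to the group, so the social optimum is full contribution by everyone: group total = 4.300 × 401 = 1724.30.
Efficiency loss = (4.300 − 1) × 401 = 1323.30.

1323.30 hours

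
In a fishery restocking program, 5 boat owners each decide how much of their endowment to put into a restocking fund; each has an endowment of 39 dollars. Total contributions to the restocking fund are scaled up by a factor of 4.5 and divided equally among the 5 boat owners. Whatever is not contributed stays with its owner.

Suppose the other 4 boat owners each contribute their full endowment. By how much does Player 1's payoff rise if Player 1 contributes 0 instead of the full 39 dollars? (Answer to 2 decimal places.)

Switching from a contribution of 39 to 0 lets Player 1 keep an extra 39 dollars, but lowers the restocking fund by 39, which costs Player 1 their own share of that drop: 4.5/5 × 39 = 35.10.
Net gain = 39 − 35.10 = 3.90. The private return per contributed unit (0.9000) is below 1, so free-riding is indeed the best response regardless of what the others do.

3.90 dollars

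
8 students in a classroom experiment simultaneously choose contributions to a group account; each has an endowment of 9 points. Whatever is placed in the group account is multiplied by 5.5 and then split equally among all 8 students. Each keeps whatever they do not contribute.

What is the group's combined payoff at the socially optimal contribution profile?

Each contributed unit returns 5.500 to the group as a whole (0.6875 to each of 8 players), which exceeds 1, so the social optimum is full contribution: group total = 5.500 × 72 = 396.00.

396.00 points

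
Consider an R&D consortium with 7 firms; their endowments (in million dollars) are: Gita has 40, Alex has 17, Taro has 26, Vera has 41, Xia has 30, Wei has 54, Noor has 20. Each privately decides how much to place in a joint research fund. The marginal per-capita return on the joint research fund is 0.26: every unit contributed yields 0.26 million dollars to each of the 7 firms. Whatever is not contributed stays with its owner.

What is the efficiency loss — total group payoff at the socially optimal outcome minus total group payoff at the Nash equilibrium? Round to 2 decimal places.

186.96 million dollars

The private return per contributed unit is 0.26 < 1 for everyone, so the Nash equilibrium is zero contribution and the group total is Σ E_j = 40 + 17 + 26 + 41 + 30 + 54 + 20 = 228.
Each contributed unit returns 1.820 to the group, so the social optimum is full contribution by everyone: group total = 1.820 × 228 = 414.96.
Efficiency loss = (1.820 − 1) × 228 = 186.96.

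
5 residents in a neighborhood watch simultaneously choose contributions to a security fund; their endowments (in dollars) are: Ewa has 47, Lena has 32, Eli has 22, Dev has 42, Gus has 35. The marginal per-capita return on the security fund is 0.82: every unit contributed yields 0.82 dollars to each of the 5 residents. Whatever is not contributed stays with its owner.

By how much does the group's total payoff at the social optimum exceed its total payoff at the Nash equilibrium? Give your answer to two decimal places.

551.80 dollars

The private return per contributed unit is 0.82 < 1 for everyone, so the Nash equilibrium is zero contribution and the group total is Σ E_j = 47 + 32 + 22 + 42 + 35 = 178.
Each contributed unit returns 4.100 to the group, so the social optimum is full contribution by everyone: group total = 4.100 × 178 = 729.80.
Efficiency loss = (4.100 − 1) × 178 = 551.80.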